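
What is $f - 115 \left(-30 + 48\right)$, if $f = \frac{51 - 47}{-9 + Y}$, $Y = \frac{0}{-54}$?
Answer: $- \frac{18634}{9} \approx -2070.4$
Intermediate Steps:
$Y = 0$ ($Y = 0 \left(- \frac{1}{54}\right) = 0$)
$f = - \frac{4}{9}$ ($f = \frac{51 - 47}{-9 + 0} = \frac{4}{-9} = 4 \left(- \frac{1}{9}\right) = - \frac{4}{9} \approx -0.44444$)
$f - 115 \left(-30 + 48\right) = - \frac{4}{9} - 115 \left(-30 + 48\right) = - \frac{4}{9} - 2070 = - \frac{18634}{9}$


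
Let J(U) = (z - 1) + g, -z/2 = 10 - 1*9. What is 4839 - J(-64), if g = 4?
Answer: 4838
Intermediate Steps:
z = -2 (z = -2*(10 - 1*9) = -2*(10 - 9) = -2*1 = -2)
J(U) = 1 (J(U) = (-2 - 1) + 4 = -3 + 4 = 1)
4839 - J(-64) = 4839 - 1*1 = 4839 - 1 = 4838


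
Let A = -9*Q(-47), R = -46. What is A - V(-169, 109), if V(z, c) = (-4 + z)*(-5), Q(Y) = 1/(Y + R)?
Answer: -26812/31 ≈ -864.90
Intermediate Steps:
Q(Y) = 1/(-46 + Y) (Q(Y) = 1/(Y - 46) = 1/(-46 + Y))
V(z, c) = 20 - 5*z
A = 3/31 (A = -9/(-46 - 47) = -9/(-93) = -9*(-1/93) = 3/31 ≈ 0.096774)
A - V(-169, 109) = 3/31 - (20 - 5*(-169)) = 3/31 - (20 + 845) = 3/31 - 1*865 = 3/31 - 865 = -26812/31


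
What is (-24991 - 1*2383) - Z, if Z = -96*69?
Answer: -20750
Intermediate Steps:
Z = -6624
(-24991 - 1*2383) - Z = (-24991 - 1*2383) - 1*(-6624) = (-24991 - 2383) + 6624 = -27374 + 6624 = -20750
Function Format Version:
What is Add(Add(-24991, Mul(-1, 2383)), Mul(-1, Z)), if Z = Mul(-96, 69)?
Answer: -20750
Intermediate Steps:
Z = -6624
Add(Add(-24991, Mul(-1, 2383)), Mul(-1, Z)) = Add(Add(-24991, Mul(-1, 2383)), Mul(-1, -6624)) = Add(Add(-24991, -2383), 6624) = Add(-27374, 6624) = -20750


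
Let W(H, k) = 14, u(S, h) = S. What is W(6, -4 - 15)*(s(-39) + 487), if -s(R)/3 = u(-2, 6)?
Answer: 6902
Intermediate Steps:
s(R) = 6 (s(R) = -3*(-2) = 6)
W(6, -4 - 15)*(s(-39) + 487) = 14*(6 + 487) = 14*493 = 6902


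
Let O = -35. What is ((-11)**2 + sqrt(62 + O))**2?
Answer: 14668 + 726*sqrt(3) ≈ 15925.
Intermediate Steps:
((-11)**2 + sqrt(62 + O))**2 = ((-11)**2 + sqrt(62 - 35))**2 = (121 + sqrt(27))**2 = (121 + 3*sqrt(3))**2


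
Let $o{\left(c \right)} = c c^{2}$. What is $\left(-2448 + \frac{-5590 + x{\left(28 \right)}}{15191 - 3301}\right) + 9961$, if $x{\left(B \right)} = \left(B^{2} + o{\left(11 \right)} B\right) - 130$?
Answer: $\frac{44680951}{5945} \approx 7515.7$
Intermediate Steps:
$o{\left(c \right)} = c^{3}$
$x{\left(B \right)} = -130 + B^{2} + 1331 B$ ($x{\left(B \right)} = \left(B^{2} + 11^{3} B\right) - 130 = \left(B^{2} + 1331 B\right) - 130 = -130 + B^{2} + 1331 B$)
$\left(-2448 + \frac{-5590 + x{\left(28 \right)}}{15191 - 3301}\right) + 9961 = \left(-2448 + \frac{-5590 + \left(-130 + 28^{2} + 1331 \cdot 28\right)}{15191 - 3301}\right) + 9961 = \left(-2448 + \frac{-5590 + \left(-130 + 784 + 37268\right)}{11890}\right) + 9961 = \left(-2448 + \left(-5590 + 37922\right) \frac{1}{11890}\right) + 9961 = \left(-2448 + 32332 \cdot \frac{1}{11890}\right) + 9961 = \left(-2448 + \frac{16166}{5945}\right) + 9961 = - \frac{14537194}{5945} + 9961 = \frac{44680951}{5945}$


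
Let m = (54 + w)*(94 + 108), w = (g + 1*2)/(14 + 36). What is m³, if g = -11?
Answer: 20077295666566671/15625 ≈ 1.2849e+12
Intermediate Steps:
w = -9/50 (w = (-11 + 1*2)/(14 + 36) = (-11 + 2)/50 = -9*1/50 = -9/50 ≈ -0.18000)
m = 271791/25 (m = (54 - 9/50)*(94 + 108) = (2691/50)*202 = 271791/25 ≈ 10872.)
m³ = (271791/25)³ = 20077295666566671/15625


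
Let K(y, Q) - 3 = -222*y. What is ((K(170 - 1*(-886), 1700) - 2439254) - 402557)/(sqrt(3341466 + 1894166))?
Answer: -769060*sqrt(327227)/327227 ≈ -1344.4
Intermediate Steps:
K(y, Q) = 3 - 222*y
((K(170 - 1*(-886), 1700) - 2439254) - 402557)/(sqrt(3341466 + 1894166)) = (((3 - 222*(170 - 1*(-886))) - 2439254) - 402557)/(sqrt(3341466 + 1894166)) = (((3 - 222*(170 + 886)) - 2439254) - 402557)/(sqrt(5235632)) = (((3 - 222*1056) - 2439254) - 402557)/((4*sqrt(327227))) = (((3 - 234432) - 2439254) - 402557)*(sqrt(327227)/1308908) = ((-234429 - 2439254) - 402557)*(sqrt(327227)/1308908) = (-2673683 - 402557)*(sqrt(327227)/1308908) = -769060*sqrt(327227)/327227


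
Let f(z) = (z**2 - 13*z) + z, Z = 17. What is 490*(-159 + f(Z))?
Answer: -36260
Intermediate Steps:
f(z) = z**2 - 12*z
490*(-159 + f(Z)) = 490*(-159 + 17*(-12 + 17)) = 490*(-159 + 17*5) = 490*(-159 + 85) = 490*(-74) = -36260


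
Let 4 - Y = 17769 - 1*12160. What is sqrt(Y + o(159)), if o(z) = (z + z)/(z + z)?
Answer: 2*I*sqrt(1401) ≈ 74.86*I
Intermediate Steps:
Y = -5605 (Y = 4 - (17769 - 1*12160) = 4 - (17769 - 12160) = 4 - 1*5609 = 4 - 5609 = -5605)
o(z) = 1 (o(z) = (2*z)/((2*z)) = (2*z)*(1/(2*z)) = 1)
sqrt(Y + o(159)) = sqrt(-5605 + 1) = sqrt(-5604) = 2*I*sqrt(1401)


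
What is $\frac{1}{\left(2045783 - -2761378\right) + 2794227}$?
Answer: $\frac{1}{7601388} \approx 1.3155 \cdot 10^{-7}$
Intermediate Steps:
$\frac{1}{\left(2045783 - -2761378\right) + 2794227} = \frac{1}{\left(2045783 + 2761378\right) + 2794227} = \frac{1}{4807161 + 2794227} = \frac{1}{7601388}$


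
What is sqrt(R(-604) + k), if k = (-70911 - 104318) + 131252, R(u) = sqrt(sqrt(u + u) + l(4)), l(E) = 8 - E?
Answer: sqrt(-43977 + sqrt(2)*sqrt(2 + I*sqrt(302))) ≈ 0.0094 + 209.7*I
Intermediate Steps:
R(u) = sqrt(4 + sqrt(2)*sqrt(u)) (R(u) = sqrt(sqrt(u + u) + (8 - 1*4)) = sqrt(sqrt(2*u) + (8 - 4)) = sqrt(sqrt(2)*sqrt(u) + 4) = sqrt(4 + sqrt(2)*sqrt(u)))
k = -43977 (k = -175229 + 131252 = -43977)
sqrt(R(-604) + k) = sqrt(sqrt(4 + sqrt(2)*sqrt(-604)) - 43977) = sqrt(sqrt(4 + sqrt(2)*(2*I*sqrt(151))) - 43977) = sqrt(sqrt(4 + 2*I*sqrt(302)) - 43977) = sqrt(-43977 + sqrt(4 + 2*I*sqrt(302)))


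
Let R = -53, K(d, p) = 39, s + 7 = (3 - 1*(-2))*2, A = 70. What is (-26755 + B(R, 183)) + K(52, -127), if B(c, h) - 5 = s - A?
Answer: -26778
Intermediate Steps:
s = 3 (s = -7 + (3 - 1*(-2))*2 = -7 + (3 + 2)*2 = -7 + 5*2 = -7 + 10 = 3)
B(c, h) = -62 (B(c, h) = 5 + (3 - 1*70) = 5 + (3 - 70) = 5 - 67 = -62)
(-26755 + B(R, 183)) + K(52, -127) = (-26755 - 62) + 39 = -26817 + 39 = -26778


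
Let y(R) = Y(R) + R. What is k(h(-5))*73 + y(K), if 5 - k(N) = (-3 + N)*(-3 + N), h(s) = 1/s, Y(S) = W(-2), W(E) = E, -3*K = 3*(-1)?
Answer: -9588/25 ≈ -383.52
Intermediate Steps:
K = 1 (K = -(-1) = -⅓*(-3) = 1)
Y(S) = -2
y(R) = -2 + R
k(N) = 5 - (-3 + N)² (k(N) = 5 - (-3 + N)*(-3 + N) = 5 - (-3 + N)²)
k(h(-5))*73 + y(K) = (5 - (-3 + 1/(-5))²)*73 + (-2 + 1) = (5 - (-3 - ⅕)²)*73 - 1 = (5 - (-16/5)²)*73 - 1 = (5 - 1*256/25)*73 - 1 = (5 - 256/25)*73 - 1 = -131/25*73 - 1 = -9563/25 - 1 = -9588/25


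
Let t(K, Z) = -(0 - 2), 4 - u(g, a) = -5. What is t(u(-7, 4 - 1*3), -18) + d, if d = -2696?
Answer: -2694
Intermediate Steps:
u(g, a) = 9 (u(g, a) = 4 - 1*(-5) = 4 + 5 = 9)
t(K, Z) = 2 (t(K, Z) = -1*(-2) = 2)
t(u(-7, 4 - 1*3), -18) + d = 2 - 2696 = -2694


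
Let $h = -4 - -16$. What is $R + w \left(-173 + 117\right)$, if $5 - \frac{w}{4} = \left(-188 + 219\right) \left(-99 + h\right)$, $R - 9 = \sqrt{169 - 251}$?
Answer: $-605239 + i \sqrt{82} \approx -6.0524 \cdot 10^{5} + 9.0554 i$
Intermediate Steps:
$h = 12$ ($h = -4 + 16 = 12$)
$R = 9 + i \sqrt{82}$ ($R = 9 + \sqrt{169 - 251} = 9 + \sqrt{-82} = 9 + i \sqrt{82} \approx 9.0 + 9.0554 i$)
$w = 10808$ ($w = 20 - 4 \left(-188 + 219\right) \left(-99 + 12\right) = 20 - 4 \cdot 31 \left(-87\right) = 20 - -10788 = 20 + 10788 = 10808$)
$R + w \left(-173 + 117\right) = \left(9 + i \sqrt{82}\right) + 10808 \left(-173 + 117\right) = \left(9 + i \sqrt{82}\right) + 10808 \left(-56\right) = \left(9 + i \sqrt{82}\right) - 605248 = -605239 + i \sqrt{82}$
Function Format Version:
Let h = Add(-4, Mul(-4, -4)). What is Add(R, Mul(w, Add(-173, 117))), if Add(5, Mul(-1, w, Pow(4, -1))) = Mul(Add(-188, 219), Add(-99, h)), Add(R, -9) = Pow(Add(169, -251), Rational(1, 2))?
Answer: Add(-605239, Mul(I, Pow(82, Rational(1, 2)))) ≈ Add(-6.0524e+5, Mul(9.0554, I))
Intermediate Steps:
h = 12 (h = Add(-4, 16) = 12)
R = Add(9, Mul(I, Pow(82, Rational(1, 2)))) (R = Add(9, Pow(Add(169, -251), Rational(1, 2))) = Add(9, Pow(-82, Rational(1, 2))) = Add(9, Mul(I, Pow(82, Rational(1, 2)))) ≈ Add(9.0000, Mul(9.0554, I)))
w = 10808 (w = Add(20, Mul(-4, Mul(Add(-188, 219), Add(-99, 12)))) = Add(20, Mul(-4, Mul(31, -87))) = Add(20, Mul(-4, -2697)) = Add(20, 10788) = 10808)
Add(R, Mul(w, Add(-173, 117))) = Add(Add(9, Mul(I, Pow(82, Rational(1, 2)))), Mul(10808, Add(-173, 117))) = Add(Add(9, Mul(I, Pow(82, Rational(1, 2)))), Mul(10808, -56)) = Add(Add(9, Mul(I, Pow(82, Rational(1, 2)))), -605248) = Add(-605239, Mul(I, Pow(82, Rational(1, 2))))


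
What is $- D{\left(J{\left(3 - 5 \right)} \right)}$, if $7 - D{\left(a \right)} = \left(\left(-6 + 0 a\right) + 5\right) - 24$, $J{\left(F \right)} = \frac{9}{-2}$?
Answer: $-32$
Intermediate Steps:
$J{\left(F \right)} = - \frac{9}{2}$ ($J{\left(F \right)} = 9 \left(- \frac{1}{2}\right) = - \frac{9}{2}$)
$D{\left(a \right)} = 32$ ($D{\left(a \right)} = 7 - \left(\left(\left(-6 + 0 a\right) + 5\right) - 24\right) = 7 - \left(\left(\left(-6 + 0\right) + 5\right) - 24\right) = 7 - \left(\left(-6 + 5\right) - 24\right) = 7 - \left(-1 - 24\right) = 7 - -25 = 7 + 25 = 32$)
$- D{\left(J{\left(3 - 5 \right)} \right)} = \left(-1\right) 32 = -32$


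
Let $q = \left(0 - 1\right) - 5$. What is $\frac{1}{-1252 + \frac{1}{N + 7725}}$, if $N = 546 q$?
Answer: $- \frac{4449}{5570147} \approx -0.00079872$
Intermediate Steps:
$q = -6$ ($q = -1 - 5 = -6$)
$N = -3276$ ($N = 546 \left(-6\right) = -3276$)
$\frac{1}{-1252 + \frac{1}{N + 7725}} = \frac{1}{-1252 + \frac{1}{-3276 + 7725}} = \frac{1}{-1252 + \frac{1}{4449}} = \frac{1}{- \frac{5570147}{4449}} = - \frac{4449}{5570147}$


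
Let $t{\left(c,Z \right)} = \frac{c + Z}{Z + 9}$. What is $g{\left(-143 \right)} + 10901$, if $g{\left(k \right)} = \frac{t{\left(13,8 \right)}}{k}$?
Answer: $\frac{26500310}{2431} \approx 10901.0$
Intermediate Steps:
$t{\left(c,Z \right)} = \frac{Z + c}{9 + Z}$
$g{\left(k \right)} = \frac{21}{17 k}$ ($g{\left(k \right)} = \frac{\frac{1}{9 + 8} \left(8 + 13\right)}{k} = \frac{\frac{1}{17} \cdot 21}{k} = \frac{21}{17 k}$)
$g{\left(-143 \right)} + 10901 = \frac{21}{17 \left(-143\right)} + 10901 = \frac{21}{17} \left(- \frac{1}{143}\right) + 10901 = - \frac{21}{2431} + 10901 = \frac{26500310}{2431}$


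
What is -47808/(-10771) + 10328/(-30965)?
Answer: 1369131832/333524015 ≈ 4.1050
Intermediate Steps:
-47808/(-10771) + 10328/(-30965) = -47808*(-1/10771) + 10328*(-1/30965) = 47808/10771 - 10328/30965 = 1369131832/333524015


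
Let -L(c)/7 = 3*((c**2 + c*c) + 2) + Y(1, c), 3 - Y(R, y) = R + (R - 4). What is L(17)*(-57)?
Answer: 696255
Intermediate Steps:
Y(R, y) = 7 - 2*R (Y(R, y) = 3 - (R + (R - 4)) = 3 - (R + (-4 + R)) = 3 - (-4 + 2*R) = 3 + (4 - 2*R) = 7 - 2*R)
L(c) = -77 - 42*c**2 (L(c) = -7*(3*((c**2 + c*c) + 2) + (7 - 2*1)) = -7*(3*((c**2 + c**2) + 2) + (7 - 2)) = -7*(3*(2*c**2 + 2) + 5) = -7*(3*(2 + 2*c**2) + 5) = -7*((6 + 6*c**2) + 5) = -7*(11 + 6*c**2) = -77 - 42*c**2)
L(17)*(-57) = (-77 - 42*17**2)*(-57) = (-77 - 42*289)*(-57) = (-77 - 12138)*(-57) = -12215*(-57) = 696255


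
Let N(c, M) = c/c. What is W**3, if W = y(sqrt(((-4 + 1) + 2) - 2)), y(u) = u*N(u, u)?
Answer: -3*I*sqrt(3) ≈ -5.1962*I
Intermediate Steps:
N(c, M) = 1
y(u) = u (y(u) = u*1 = u)
W = I*sqrt(3) (W = sqrt(((-4 + 1) + 2) - 2) = sqrt((-3 + 2) - 2) = sqrt(-1 - 2) = sqrt(-3) = I*sqrt(3) ≈ 1.732*I)
W**3 = (I*sqrt(3))**3 = -3*I*sqrt(3)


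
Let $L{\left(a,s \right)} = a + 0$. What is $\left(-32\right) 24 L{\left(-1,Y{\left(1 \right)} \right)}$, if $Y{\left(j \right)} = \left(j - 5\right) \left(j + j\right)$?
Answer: $768$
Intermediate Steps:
$Y{\left(j \right)} = 2 j \left(-5 + j\right)$ ($Y{\left(j \right)} = \left(-5 + j\right) 2 j = 2 j \left(-5 + j\right)$)
$L{\left(a,s \right)} = a$
$\left(-32\right) 24 L{\left(-1,Y{\left(1 \right)} \right)} = \left(-32\right) 24 \left(-1\right) = \left(-768\right) \left(-1\right) = 768$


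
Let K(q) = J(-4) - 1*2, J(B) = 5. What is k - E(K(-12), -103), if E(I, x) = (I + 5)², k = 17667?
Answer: 17603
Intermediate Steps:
K(q) = 3 (K(q) = 5 - 1*2 = 5 - 2 = 3)
E(I, x) = (5 + I)²
k - E(K(-12), -103) = 17667 - (5 + 3)² = 17667 - 1*8² = 17667 - 1*64 = 17667 - 64 = 17603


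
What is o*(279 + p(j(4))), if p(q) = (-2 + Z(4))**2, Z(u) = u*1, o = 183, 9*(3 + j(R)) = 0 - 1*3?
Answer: 51789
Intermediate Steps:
j(R) = -10/3 (j(R) = -3 + (0 - 1*3)/9 = -3 + (0 - 3)/9 = -3 + (1/9)*(-3) = -3 - 1/3 = -10/3)
Z(u) = u
p(q) = 4 (p(q) = (-2 + 4)**2 = 2**2 = 4)
o*(279 + p(j(4))) = 183*(279 + 4) = 183*283 = 51789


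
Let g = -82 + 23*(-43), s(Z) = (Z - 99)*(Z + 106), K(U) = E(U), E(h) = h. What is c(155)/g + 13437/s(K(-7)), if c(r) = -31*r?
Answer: 4003627/1248786 ≈ 3.2060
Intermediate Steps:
K(U) = U
s(Z) = (-99 + Z)*(106 + Z)
g = -1071 (g = -82 - 989 = -1071)
c(155)/g + 13437/s(K(-7)) = -31*155/(-1071) + 13437/(-10494 + (-7)² + 7*(-7)) = -4805*(-1/1071) + 13437/(-10494 + 49 - 49) = 4805/1071 + 13437/(-10494) = 4805/1071 + 13437*(-1/10494) = 4805/1071 - 1493/1166 = 4003627/1248786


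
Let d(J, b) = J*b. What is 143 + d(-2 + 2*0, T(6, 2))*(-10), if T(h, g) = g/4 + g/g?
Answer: 173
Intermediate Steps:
T(h, g) = 1 + g/4 (T(h, g) = g*(1/4) + 1 = g/4 + 1 = 1 + g/4)
143 + d(-2 + 2*0, T(6, 2))*(-10) = 143 + ((-2 + 2*0)*(1 + (1/4)*2))*(-10) = 143 + ((-2 + 0)*(1 + 1/2))*(-10) = 143 - 2*3/2*(-10) = 143 - 3*(-10) = 143 + 30 = 173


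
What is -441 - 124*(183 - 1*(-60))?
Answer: -30573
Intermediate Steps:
-441 - 124*(183 - 1*(-60)) = -441 - 124*(183 + 60) = -441 - 124*243 = -441 - 30132 = -30573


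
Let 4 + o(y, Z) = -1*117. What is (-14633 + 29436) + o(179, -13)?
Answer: 14682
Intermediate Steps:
o(y, Z) = -121 (o(y, Z) = -4 - 1*117 = -4 - 117 = -121)
(-14633 + 29436) + o(179, -13) = (-14633 + 29436) - 121 = 14803 - 121 = 14682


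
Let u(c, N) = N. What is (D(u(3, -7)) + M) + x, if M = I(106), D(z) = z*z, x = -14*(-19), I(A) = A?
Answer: 421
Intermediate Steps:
x = 266
D(z) = z²
M = 106
(D(u(3, -7)) + M) + x = ((-7)² + 106) + 266 = (49 + 106) + 266 = 155 + 266 = 421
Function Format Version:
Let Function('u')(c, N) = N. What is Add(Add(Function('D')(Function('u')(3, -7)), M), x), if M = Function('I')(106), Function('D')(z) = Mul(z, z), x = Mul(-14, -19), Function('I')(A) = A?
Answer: 421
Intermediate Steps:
x = 266
Function('D')(z) = Pow(z, 2)
M = 106
Add(Add(Function('D')(Function('u')(3, -7)), M), x) = Add(Add(Pow(-7, 2), 106), 266) = Add(Add(49, 106), 266) = Add(155, 266) = 421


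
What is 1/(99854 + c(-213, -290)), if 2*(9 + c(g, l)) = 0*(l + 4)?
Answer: 1/99845 ≈ 1.0016e-5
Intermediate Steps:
c(g, l) = -9 (c(g, l) = -9 + (0*(l + 4))/2 = -9 + (0*(4 + l))/2 = -9 + (½)*0 = -9 + 0 = -9)
1/(99854 + c(-213, -290)) = 1/(99854 - 9) = 1/99845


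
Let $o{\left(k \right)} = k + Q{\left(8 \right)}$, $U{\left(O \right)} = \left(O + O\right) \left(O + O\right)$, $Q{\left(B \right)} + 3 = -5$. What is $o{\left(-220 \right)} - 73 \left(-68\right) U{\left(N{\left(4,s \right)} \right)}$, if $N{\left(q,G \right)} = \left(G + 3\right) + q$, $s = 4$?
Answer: $2402348$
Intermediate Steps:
$Q{\left(B \right)} = -8$ ($Q{\left(B \right)} = -3 - 5 = -8$)
$N{\left(q,G \right)} = 3 + G + q$ ($N{\left(q,G \right)} = \left(3 + G\right) + q = 3 + G + q$)
$U{\left(O \right)} = 4 O^{2}$ ($U{\left(O \right)} = 2 O 2 O = 4 O^{2}$)
$o{\left(k \right)} = -8 + k$ ($o{\left(k \right)} = k - 8 = -8 + k$)
$o{\left(-220 \right)} - 73 \left(-68\right) U{\left(N{\left(4,s \right)} \right)} = \left(-8 - 220\right) - 73 \left(-68\right) 4 \left(3 + 4 + 4\right)^{2} = -228 - - 4964 \cdot 4 \cdot 11^{2} = -228 - - 4964 \cdot 4 \cdot 121 = -228 - \left(-4964\right) 484 = -228 - -2402576 = -228 + 2402576 = 2402348$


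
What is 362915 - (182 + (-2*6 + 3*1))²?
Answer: 332986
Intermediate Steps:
362915 - (182 + (-2*6 + 3*1))² = 362915 - (182 + (-12 + 3))² = 362915 - (182 - 9)² = 362915 - 1*173² = 362915 - 1*29929 = 362915 - 29929 = 332986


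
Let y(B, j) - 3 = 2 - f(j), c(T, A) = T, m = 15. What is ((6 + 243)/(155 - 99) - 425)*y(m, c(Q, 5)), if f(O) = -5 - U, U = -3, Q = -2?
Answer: -23551/8 ≈ -2943.9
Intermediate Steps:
f(O) = -2 (f(O) = -5 - 1*(-3) = -5 + 3 = -2)
y(B, j) = 7 (y(B, j) = 3 + (2 - 1*(-2)) = 3 + (2 + 2) = 3 + 4 = 7)
((6 + 243)/(155 - 99) - 425)*y(m, c(Q, 5)) = ((6 + 243)/(155 - 99) - 425)*7 = (249/56 - 425)*7 = -23551/56*7 = -23551/8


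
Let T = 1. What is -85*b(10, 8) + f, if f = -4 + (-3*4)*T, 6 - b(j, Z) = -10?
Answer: -1376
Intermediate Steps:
b(j, Z) = 16 (b(j, Z) = 6 - 1*(-10) = 6 + 10 = 16)
f = -16 (f = -4 - 3*4*1 = -4 - 12*1 = -4 - 12 = -16)
-85*b(10, 8) + f = -85*16 - 16 = -1360 - 16 = -1376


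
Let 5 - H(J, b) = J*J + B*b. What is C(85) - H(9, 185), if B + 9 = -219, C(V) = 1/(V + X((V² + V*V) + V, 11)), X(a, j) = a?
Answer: -615560479/14620 ≈ -42104.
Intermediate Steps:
C(V) = 1/(2*V + 2*V²) (C(V) = 1/(V + ((V² + V*V) + V)) = 1/(V + ((V² + V²) + V)) = 1/(V + (2*V² + V)) = 1/(V + (V + 2*V²)) = 1/(2*V + 2*V²))
B = -228 (B = -9 - 219 = -228)
H(J, b) = 5 - J² + 228*b (H(J, b) = 5 - (J*J - 228*b) = 5 - (J² - 228*b) = 5 + (-J² + 228*b) = 5 - J² + 228*b)
C(85) - H(9, 185) = (½)/(85*(1 + 85)) - (5 - 1*9² + 228*185) = (½)*(1/85)/86 - (5 - 1*81 + 42180) = (½)*(1/85)*(1/86) - (5 - 81 + 42180) = 1/14620 - 1*42104 = 1/14620 - 42104 = -615560479/14620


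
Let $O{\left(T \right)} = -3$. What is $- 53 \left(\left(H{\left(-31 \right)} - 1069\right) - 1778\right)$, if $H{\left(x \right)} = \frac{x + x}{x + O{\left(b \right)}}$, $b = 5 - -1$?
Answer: $\frac{2563504}{17} \approx 1.5079 \cdot 10^{5}$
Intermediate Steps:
$b = 6$ ($b = 5 + 1 = 6$)
$H{\left(x \right)} = \frac{2 x}{-3 + x}$ ($H{\left(x \right)} = \frac{x + x}{x - 3} = \frac{2 x}{-3 + x}$)
$- 53 \left(\left(H{\left(-31 \right)} - 1069\right) - 1778\right) = - 53 \left(\left(2 \left(-31\right) \frac{1}{-3 - 31} - 1069\right) - 1778\right) = - 53 \left(\left(2 \left(-31\right) \frac{1}{-34} - 1069\right) - 1778\right) = - 53 \left(\left(2 \left(-31\right) \left(- \frac{1}{34}\right) - 1069\right) - 1778\right) = - 53 \left(\left(\frac{31}{17} - 1069\right) - 1778\right) = - 53 \left(- \frac{18142}{17} - 1778\right) = \left(-53\right) \left(- \frac{48368}{17}\right) = \frac{2563504}{17}$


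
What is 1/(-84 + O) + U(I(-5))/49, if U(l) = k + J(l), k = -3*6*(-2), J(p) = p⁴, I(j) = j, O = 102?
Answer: 11947/882 ≈ 13.545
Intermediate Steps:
k = 36 (k = -18*(-2) = 36)
U(l) = 36 + l⁴
1/(-84 + O) + U(I(-5))/49 = 1/(-84 + 102) + (36 + (-5)⁴)/49 = 1/18 + (36 + 625)*(1/49) = 1/18 + 661*(1/49) = 1/18 + 661/49 = 11947/882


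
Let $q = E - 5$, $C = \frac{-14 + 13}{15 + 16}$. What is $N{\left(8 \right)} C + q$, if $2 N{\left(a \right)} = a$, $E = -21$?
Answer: $- \frac{810}{31} \approx -26.129$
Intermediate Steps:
$N{\left(a \right)} = \frac{a}{2}$
$C = - \frac{1}{31} \approx -0.032258$
$q = -26$ ($q = -21 - 5 = -26$)
$N{\left(8 \right)} C + q = \frac{1}{2} \cdot 8 \left(- \frac{1}{31}\right) - 26 = 4 \left(- \frac{1}{31}\right) - 26 = - \frac{4}{31} - 26 = - \frac{810}{31}$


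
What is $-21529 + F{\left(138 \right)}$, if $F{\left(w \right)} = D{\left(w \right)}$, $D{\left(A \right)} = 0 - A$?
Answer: $-21667$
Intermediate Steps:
$D{\left(A \right)} = - A$
$F{\left(w \right)} = - w$
$-21529 + F{\left(138 \right)} = -21529 - 138 = -21667$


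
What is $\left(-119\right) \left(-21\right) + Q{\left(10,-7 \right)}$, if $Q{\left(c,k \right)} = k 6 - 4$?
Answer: $2453$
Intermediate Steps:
$Q{\left(c,k \right)} = -4 + 6 k$ ($Q{\left(c,k \right)} = 6 k - 4 = -4 + 6 k$)
$\left(-119\right) \left(-21\right) + Q{\left(10,-7 \right)} = \left(-119\right) \left(-21\right) + \left(-4 + 6 \left(-7\right)\right) = 2499 - 46 = 2453$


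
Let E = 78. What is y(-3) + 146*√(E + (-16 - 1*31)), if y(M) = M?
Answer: -3 + 146*√31 ≈ 809.89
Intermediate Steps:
y(-3) + 146*√(E + (-16 - 1*31)) = -3 + 146*√(78 + (-16 - 1*31)) = -3 + 146*√(78 + (-16 - 31)) = -3 + 146*√(78 - 47) = -3 + 146*√31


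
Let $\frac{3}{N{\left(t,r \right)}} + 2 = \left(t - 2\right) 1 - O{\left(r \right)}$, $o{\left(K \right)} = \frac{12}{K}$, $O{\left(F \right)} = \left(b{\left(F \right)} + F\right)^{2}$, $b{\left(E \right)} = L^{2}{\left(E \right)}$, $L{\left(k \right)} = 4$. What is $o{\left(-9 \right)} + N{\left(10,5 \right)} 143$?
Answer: $- \frac{1009}{435} \approx -2.3195$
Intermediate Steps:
$b{\left(E \right)} = 16$ ($b{\left(E \right)} = 4^{2} = 16$)
$O{\left(F \right)} = \left(16 + F\right)^{2}$
$N{\left(t,r \right)} = \frac{3}{-4 + t - \left(16 + r\right)^{2}}$ ($N{\left(t,r \right)} = \frac{3}{-2 - \left(\left(16 + r\right)^{2} - \left(t - 2\right) 1\right)} = \frac{3}{-2 - \left(\left(16 + r\right)^{2} - \left(-2 + t\right) 1\right)} = \frac{3}{-2 - \left(2 + \left(16 + r\right)^{2} - t\right)} = \frac{3}{-4 + t - \left(16 + r\right)^{2}}$)
$o{\left(-9 \right)} + N{\left(10,5 \right)} 143 = \frac{12}{-9} + - \frac{3}{4 + \left(16 + 5\right)^{2} - 10} \cdot 143 = 12 \left(- \frac{1}{9}\right) + - \frac{3}{4 + 21^{2} - 10} \cdot 143 = - \frac{4}{3} + - \frac{3}{4 + 441 - 10} \cdot 143 = - \frac{4}{3} + - \frac{3}{435} \cdot 143 = - \frac{4}{3} + \left(-3\right) \frac{1}{435} \cdot 143 = - \frac{4}{3} - \frac{143}{145} = - \frac{1009}{435}$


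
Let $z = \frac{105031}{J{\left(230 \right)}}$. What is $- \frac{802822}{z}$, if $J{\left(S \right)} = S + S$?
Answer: $- \frac{369298120}{105031} \approx -3516.1$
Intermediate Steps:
$J{\left(S \right)} = 2 S$
$z = \frac{105031}{460}$ ($z = \frac{105031}{2 \cdot 230} = \frac{105031}{460} \approx 228.33$)
$- \frac{802822}{z} = - \frac{802822}{\frac{105031}{460}} = \left(-802822\right) \frac{460}{105031} = - \frac{369298120}{105031}$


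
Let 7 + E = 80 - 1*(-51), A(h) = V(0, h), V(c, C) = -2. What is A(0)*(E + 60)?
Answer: -368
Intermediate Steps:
A(h) = -2
E = 124 (E = -7 + (80 - 1*(-51)) = -7 + (80 + 51) = -7 + 131 = 124)
A(0)*(E + 60) = -2*(124 + 60) = -2*184 = -368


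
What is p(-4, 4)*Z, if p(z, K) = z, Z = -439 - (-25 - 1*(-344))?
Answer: 3032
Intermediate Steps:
Z = -758 (Z = -439 - (-25 + 344) = -439 - 1*319 = -439 - 319 = -758)
p(-4, 4)*Z = -4*(-758) = 3032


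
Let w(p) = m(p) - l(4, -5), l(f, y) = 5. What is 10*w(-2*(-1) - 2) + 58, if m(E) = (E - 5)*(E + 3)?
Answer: -142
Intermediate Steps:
m(E) = (-5 + E)*(3 + E)
w(p) = -20 + p² - 2*p (w(p) = (-15 + p² - 2*p) - 1*5 = (-15 + p² - 2*p) - 5 = -20 + p² - 2*p)
10*w(-2*(-1) - 2) + 58 = 10*(-20 + (-2*(-1) - 2)² - 2*(-2*(-1) - 2)) + 58 = 10*(-20 + (2 - 2)² - 2*(2 - 2)) + 58 = 10*(-20 + 0² - 2*0) + 58 = 10*(-20 + 0 + 0) + 58 = 10*(-20) + 58 = -200 + 58 = -142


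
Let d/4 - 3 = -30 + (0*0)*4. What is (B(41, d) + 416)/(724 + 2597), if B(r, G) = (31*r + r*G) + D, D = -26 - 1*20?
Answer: -929/1107 ≈ -0.83920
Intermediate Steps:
D = -46 (D = -26 - 20 = -46)
d = -108 (d = 12 + 4*(-30 + (0*0)*4) = 12 + 4*(-30 + 0*4) = 12 + 4*(-30 + 0) = 12 + 4*(-30) = 12 - 120 = -108)
B(r, G) = -46 + 31*r + G*r (B(r, G) = (31*r + r*G) - 46 = (31*r + G*r) - 46 = -46 + 31*r + G*r)
(B(41, d) + 416)/(724 + 2597) = ((-46 + 31*41 - 108*41) + 416)/(724 + 2597) = ((-46 + 1271 - 4428) + 416)/3321 = (-3203 + 416)*(1/3321) = -2787*1/3321 = -929/1107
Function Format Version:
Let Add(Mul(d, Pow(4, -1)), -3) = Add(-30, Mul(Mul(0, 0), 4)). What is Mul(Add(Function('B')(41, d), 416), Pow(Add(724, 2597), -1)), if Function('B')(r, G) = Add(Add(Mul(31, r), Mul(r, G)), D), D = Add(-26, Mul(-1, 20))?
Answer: Rational(-929, 1107) ≈ -0.83920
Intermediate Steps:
D = -46 (D = Add(-26, -20) = -46)
d = -108 (d = Add(12, Mul(4, Add(-30, Mul(Mul(0, 0), 4)))) = Add(12, Mul(4, Add(-30, Mul(0, 4)))) = Add(12, Mul(4, Add(-30, 0))) = Add(12, Mul(4, -30)) = Add(12, -120) = -108)
Function('B')(r, G) = Add(-46, Mul(31, r), Mul(G, r)) (Function('B')(r, G) = Add(Add(Mul(31, r), Mul(r, G)), -46) = Add(Add(Mul(31, r), Mul(G, r)), -46) = Add(-46, Mul(31, r), Mul(G, r)))
Mul(Add(Function('B')(41, d), 416), Pow(Add(724, 2597), -1)) = Mul(Add(Add(-46, Mul(31, 41), Mul(-108, 41)), 416), Pow(Add(724, 2597), -1)) = Mul(Add(Add(-46, 1271, -4428), 416), Pow(3321, -1)) = Mul(Add(-3203, 416), Rational(1, 3321)) = Mul(-2787, Rational(1, 3321)) = Rational(-929, 1107)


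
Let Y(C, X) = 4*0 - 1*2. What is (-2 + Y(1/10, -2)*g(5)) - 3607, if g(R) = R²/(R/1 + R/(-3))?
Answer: -3624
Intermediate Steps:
Y(C, X) = -2 (Y(C, X) = 0 - 2 = -2)
g(R) = 3*R/2 (g(R) = R²/(R*1 + R*(-⅓)) = R²/(R - R/3) = R²/((2*R/3)) = (3/(2*R))*R² = 3*R/2)
(-2 + Y(1/10, -2)*g(5)) - 3607 = (-2 - 3*5) - 3607 = (-2 - 2*15/2) - 3607 = (-2 - 15) - 3607 = -17 - 3607 = -3624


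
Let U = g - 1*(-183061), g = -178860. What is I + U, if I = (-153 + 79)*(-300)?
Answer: 26401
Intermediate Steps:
I = 22200 (I = -74*(-300) = 22200)
U = 4201 (U = -178860 - 1*(-183061) = -178860 + 183061 = 4201)
I + U = 22200 + 4201 = 26401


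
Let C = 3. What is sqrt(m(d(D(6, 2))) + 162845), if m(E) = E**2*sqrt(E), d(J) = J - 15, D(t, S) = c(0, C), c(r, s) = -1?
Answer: sqrt(162845 + 1024*I) ≈ 403.54 + 1.269*I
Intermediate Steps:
D(t, S) = -1
d(J) = -15 + J
m(E) = E**(5/2)
sqrt(m(d(D(6, 2))) + 162845) = sqrt((-15 - 1)**(5/2) + 162845) = sqrt((-16)**(5/2) + 162845) = sqrt(1024*I + 162845) = sqrt(162845 + 1024*I)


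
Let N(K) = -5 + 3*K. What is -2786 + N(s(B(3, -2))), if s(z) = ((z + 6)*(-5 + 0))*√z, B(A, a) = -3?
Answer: -2791 - 45*I*√3 ≈ -2791.0 - 77.942*I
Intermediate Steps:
s(z) = √z*(-30 - 5*z) (s(z) = ((6 + z)*(-5))*√z = (-30 - 5*z)*√z = √z*(-30 - 5*z))
-2786 + N(s(B(3, -2))) = -2786 + (-5 + 3*(5*√(-3)*(-6 - 1*(-3)))) = -2786 + (-5 + 3*(5*(I*√3)*(-6 + 3))) = -2786 + (-5 + 3*(5*(I*√3)*(-3))) = -2786 + (-5 + 3*(-15*I*√3)) = -2786 + (-5 - 45*I*√3) = -2791 - 45*I*√3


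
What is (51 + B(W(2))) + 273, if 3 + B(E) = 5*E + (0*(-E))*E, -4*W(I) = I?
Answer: 637/2 ≈ 318.50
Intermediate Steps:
W(I) = -I/4
B(E) = -3 + 5*E (B(E) = -3 + (5*E + (0*(-E))*E) = -3 + (5*E + 0*E) = -3 + (5*E + 0) = -3 + 5*E)
(51 + B(W(2))) + 273 = (51 + (-3 + 5*(-1/4*2))) + 273 = (51 + (-3 + 5*(-1/2))) + 273 = (51 + (-3 - 5/2)) + 273 = (51 - 11/2) + 273 = 91/2 + 273 = 637/2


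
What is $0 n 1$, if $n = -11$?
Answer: $0$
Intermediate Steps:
$0 n 1 = 0 \left(-11\right) 1 = 0 \cdot 1 = 0$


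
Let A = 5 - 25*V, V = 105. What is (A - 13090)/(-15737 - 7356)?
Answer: 15710/23093 ≈ 0.68029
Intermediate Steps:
A = -2620 (A = 5 - 25*105 = 5 - 2625 = -2620)
(A - 13090)/(-15737 - 7356) = (-2620 - 13090)/(-15737 - 7356) = -15710/(-23093) = -15710*(-1/23093) = 15710/23093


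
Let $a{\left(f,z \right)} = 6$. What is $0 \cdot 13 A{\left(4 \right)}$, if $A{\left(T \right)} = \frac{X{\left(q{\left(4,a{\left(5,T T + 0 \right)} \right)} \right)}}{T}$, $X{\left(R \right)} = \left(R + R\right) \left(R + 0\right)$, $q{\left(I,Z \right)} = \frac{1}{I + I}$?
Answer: $0$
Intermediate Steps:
$q{\left(I,Z \right)} = \frac{1}{2 I}$
$X{\left(R \right)} = 2 R^{2}$ ($X{\left(R \right)} = 2 R R = 2 R^{2}$)
$A{\left(T \right)} = \frac{1}{32 T}$ ($A{\left(T \right)} = \frac{2 \left(\frac{1}{2 \cdot 4}\right)^{2}}{T} = \frac{2 \left(\frac{1}{2} \cdot \frac{1}{4}\right)^{2}}{T} = \frac{2 \left(\frac{1}{8}\right)^{2}}{T} = \frac{2 \cdot \frac{1}{64}}{T} = \frac{1}{32 T}$)
$0 \cdot 13 A{\left(4 \right)} = 0 \cdot 13 \frac{1}{32 \cdot 4} = 0 \cdot \frac{1}{32} \cdot \frac{1}{4} = 0 \cdot \frac{1}{128} = 0$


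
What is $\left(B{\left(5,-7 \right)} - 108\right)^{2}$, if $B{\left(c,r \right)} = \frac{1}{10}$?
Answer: $\frac{1164241}{100} \approx 11642.0$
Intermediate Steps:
$B{\left(c,r \right)} = \frac{1}{10}$
$\left(B{\left(5,-7 \right)} - 108\right)^{2} = \left(\frac{1}{10} - 108\right)^{2} = \left(- \frac{1079}{10}\right)^{2} = \frac{1164241}{100}$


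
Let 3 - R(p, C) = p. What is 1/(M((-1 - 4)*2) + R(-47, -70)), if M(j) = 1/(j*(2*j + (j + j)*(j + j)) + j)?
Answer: 3810/190499 ≈ 0.020000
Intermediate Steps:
R(p, C) = 3 - p
M(j) = 1/(j + j*(2*j + 4*j²)) (M(j) = 1/(j*(2*j + (2*j)*(2*j)) + j) = 1/(j*(2*j + 4*j²) + j) = 1/(j + j*(2*j + 4*j²)))
1/(M((-1 - 4)*2) + R(-47, -70)) = 1/(1/((((-1 - 4)*2))*(1 + 2*((-1 - 4)*2) + 4*((-1 - 4)*2)²)) + (3 - 1*(-47))) = 1/(1/(((-5*2))*(1 + 2*(-5*2) + 4*(-5*2)²)) + (3 + 47)) = 1/(1/((-10)*(1 + 2*(-10) + 4*(-10)²)) + 50) = 1/(-1/(10*(1 - 20 + 4*100)) + 50) = 1/(-1/(10*(1 - 20 + 400)) + 50) = 1/(-⅒/381 + 50) = 1/(-⅒*1/381 + 50) = 1/(-1/3810 + 50) = 1/(190499/3810) = 3810/190499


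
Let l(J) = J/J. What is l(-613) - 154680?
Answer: -154679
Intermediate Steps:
l(J) = 1
l(-613) - 154680 = 1 - 154680 = -154679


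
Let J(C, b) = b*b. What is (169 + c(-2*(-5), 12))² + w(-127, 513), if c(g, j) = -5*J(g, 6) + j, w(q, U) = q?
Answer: -126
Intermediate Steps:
J(C, b) = b²
c(g, j) = -180 + j (c(g, j) = -5*6² + j = -5*36 + j = -180 + j)
(169 + c(-2*(-5), 12))² + w(-127, 513) = (169 + (-180 + 12))² - 127 = (169 - 168)² - 127 = 1² - 127 = 1 - 127 = -126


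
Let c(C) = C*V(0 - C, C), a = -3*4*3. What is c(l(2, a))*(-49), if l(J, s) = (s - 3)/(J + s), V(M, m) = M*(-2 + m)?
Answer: -2161341/39304 ≈ -54.990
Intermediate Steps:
a = -36 (a = -12*3 = -36)
l(J, s) = (-3 + s)/(J + s)
c(C) = -C²*(-2 + C) (c(C) = C*((0 - C)*(-2 + C)) = C*((-C)*(-2 + C)) = C*(-C*(-2 + C)) = -C²*(-2 + C))
c(l(2, a))*(-49) = (((-3 - 36)/(2 - 36))²*(2 - (-3 - 36)/(2 - 36)))*(-49) = ((-39/(-34))²*(2 - (-39)/(-34)))*(-49) = ((-1/34*(-39))²*(2 - (-1)*(-39)/34))*(-49) = ((39/34)²*(2 - 1*39/34))*(-49) = (1521*(2 - 39/34)/1156)*(-49) = ((1521/1156)*(29/34))*(-49) = (44109/39304)*(-49) = -2161341/39304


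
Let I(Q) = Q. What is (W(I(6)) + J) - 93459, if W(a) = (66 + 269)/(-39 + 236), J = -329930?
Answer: -83407298/197 ≈ -4.2339e+5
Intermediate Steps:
W(a) = 335/197
(W(I(6)) + J) - 93459 = (335/197 - 329930) - 93459 = -64995875/197 - 93459 = -83407298/197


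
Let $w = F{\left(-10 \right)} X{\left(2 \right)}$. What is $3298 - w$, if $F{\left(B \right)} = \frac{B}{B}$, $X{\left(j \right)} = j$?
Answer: $3296$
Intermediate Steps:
$F{\left(B \right)} = 1$
$w = 2$ ($w = 1 \cdot 2 = 2$)
$3298 - w = 3298 - 2 = 3296$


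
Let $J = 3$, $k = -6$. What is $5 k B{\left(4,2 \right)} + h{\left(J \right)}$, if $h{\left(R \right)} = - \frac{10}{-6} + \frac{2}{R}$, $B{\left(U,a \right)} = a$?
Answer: $- \frac{173}{3} \approx -57.667$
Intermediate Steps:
$h{\left(R \right)} = \frac{5}{3} + \frac{2}{R}$ ($h{\left(R \right)} = \left(-10\right) \left(- \frac{1}{6}\right) + \frac{2}{R} = \frac{5}{3} + \frac{2}{R}$)
$5 k B{\left(4,2 \right)} + h{\left(J \right)} = 5 \left(-6\right) 2 + \left(\frac{5}{3} + \frac{2}{3}\right) = \left(-30\right) 2 + \left(\frac{5}{3} + 2 \cdot \frac{1}{3}\right) = -60 + \left(\frac{5}{3} + \frac{2}{3}\right) = -60 + \frac{7}{3} = - \frac{173}{3}$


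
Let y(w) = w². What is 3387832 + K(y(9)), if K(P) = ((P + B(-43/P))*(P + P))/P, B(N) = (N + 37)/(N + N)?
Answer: 145680788/43 ≈ 3.3879e+6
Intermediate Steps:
B(N) = (37 + N)/(2*N) (B(N) = (37 + N)/((2*N)) = (37 + N)*(1/(2*N)) = (37 + N)/(2*N))
K(P) = 2*P - P*(37 - 43/P)/43 (K(P) = ((P + (37 - 43/P)/(2*((-43/P))))*(P + P))/P = ((P + (-P/43)*(37 - 43/P)/2)*(2*P))/P = ((P - P*(37 - 43/P)/86)*(2*P))/P = (2*P*(P - P*(37 - 43/P)/86))/P = 2*P - P*(37 - 43/P)/43)
3387832 + K(y(9)) = 3387832 + (1 + (49/43)*9²) = 3387832 + (1 + (49/43)*81) = 3387832 + (1 + 3969/43) = 3387832 + 4012/43 = 145680788/43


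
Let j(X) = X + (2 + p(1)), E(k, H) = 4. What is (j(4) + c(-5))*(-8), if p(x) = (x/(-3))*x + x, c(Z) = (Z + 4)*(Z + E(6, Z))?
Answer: -184/3 ≈ -61.333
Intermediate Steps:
c(Z) = (4 + Z)² (c(Z) = (Z + 4)*(Z + 4) = (4 + Z)*(4 + Z) = (4 + Z)²)
p(x) = x - x²/3 (p(x) = (x*(-⅓))*x + x = (-x/3)*x + x = -x²/3 + x = x - x²/3)
j(X) = 8/3 + X (j(X) = X + (2 + (⅓)*1*(3 - 1*1)) = X + (2 + (⅓)*1*(3 - 1)) = X + (2 + (⅓)*1*2) = X + (2 + ⅔) = X + 8/3 = 8/3 + X)
(j(4) + c(-5))*(-8) = ((8/3 + 4) + (16 + (-5)² + 8*(-5)))*(-8) = (20/3 + (16 + 25 - 40))*(-8) = (20/3 + 1)*(-8) = (23/3)*(-8) = -184/3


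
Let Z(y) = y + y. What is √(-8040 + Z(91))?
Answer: I*√7858 ≈ 88.645*I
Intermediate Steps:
Z(y) = 2*y
√(-8040 + Z(91)) = √(-8040 + 2*91) = √(-8040 + 182) = √(-7858) = I*√7858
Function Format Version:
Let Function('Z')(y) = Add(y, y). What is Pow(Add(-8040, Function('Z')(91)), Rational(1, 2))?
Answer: Mul(I, Pow(7858, Rational(1, 2))) ≈ Mul(88.645, I)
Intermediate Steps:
Function('Z')(y) = Mul(2, y)
Pow(Add(-8040, Function('Z')(91)), Rational(1, 2)) = Pow(Add(-8040, Mul(2, 91)), Rational(1, 2)) = Pow(Add(-8040, 182), Rational(1, 2)) = Pow(-7858, Rational(1, 2)) = Mul(I, Pow(7858, Rational(1, 2)))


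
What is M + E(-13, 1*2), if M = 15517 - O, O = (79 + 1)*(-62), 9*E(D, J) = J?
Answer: 184295/9 ≈ 20477.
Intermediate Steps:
E(D, J) = J/9
O = -4960 (O = 80*(-62) = -4960)
M = 20477 (M = 15517 - 1*(-4960) = 15517 + 4960 = 20477)
M + E(-13, 1*2) = 20477 + (1*2)/9 = 20477 + (1/9)*2 = 20477 + 2/9 = 184295/9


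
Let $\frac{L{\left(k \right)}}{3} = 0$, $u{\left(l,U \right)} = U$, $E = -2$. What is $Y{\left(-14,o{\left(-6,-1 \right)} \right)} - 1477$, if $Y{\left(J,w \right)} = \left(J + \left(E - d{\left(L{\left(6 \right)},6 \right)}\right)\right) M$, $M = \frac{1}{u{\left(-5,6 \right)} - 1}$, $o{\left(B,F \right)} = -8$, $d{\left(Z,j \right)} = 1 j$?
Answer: $- \frac{7407}{5} \approx -1481.4$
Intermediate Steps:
$L{\left(k \right)} = 0$ ($L{\left(k \right)} = 3 \cdot 0 = 0$)
$d{\left(Z,j \right)} = j$
$M = \frac{1}{5}$ ($M = \frac{1}{6 - 1} = \frac{1}{5} \approx 0.2$)
$Y{\left(J,w \right)} = - \frac{8}{5} + \frac{J}{5}$ ($Y{\left(J,w \right)} = \left(J - 8\right) \frac{1}{5} = \left(-8 + J\right) \frac{1}{5} = - \frac{8}{5} + \frac{J}{5}$)
$Y{\left(-14,o{\left(-6,-1 \right)} \right)} - 1477 = \left(- \frac{8}{5} + \frac{1}{5} \left(-14\right)\right) - 1477 = \left(- \frac{8}{5} - \frac{14}{5}\right) - 1477 = - \frac{22}{5} - 1477 = - \frac{7407}{5}$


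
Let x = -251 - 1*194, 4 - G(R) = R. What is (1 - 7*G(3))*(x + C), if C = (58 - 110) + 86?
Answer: 2466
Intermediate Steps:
G(R) = 4 - R
x = -445 (x = -251 - 194 = -445)
C = 34 (C = -52 + 86 = 34)
(1 - 7*G(3))*(x + C) = (1 - 7*(4 - 1*3))*(-445 + 34) = (1 - 7*(4 - 3))*(-411) = (1 - 7*1)*(-411) = (1 - 7)*(-411) = -6*(-411) = 2466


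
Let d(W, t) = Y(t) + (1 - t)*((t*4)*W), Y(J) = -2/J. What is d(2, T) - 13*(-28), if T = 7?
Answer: 194/7 ≈ 27.714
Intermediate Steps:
d(W, t) = -2/t + 4*W*t*(1 - t) (d(W, t) = -2/t + (1 - t)*((t*4)*W) = -2/t + (1 - t)*((4*t)*W) = -2/t + (1 - t)*(4*W*t) = -2/t + 4*W*t*(1 - t))
d(2, T) - 13*(-28) = 2*(-1 + 2*2*7²*(1 - 1*7))/7 - 13*(-28) = 2*(⅐)*(-1 + 2*2*49*(1 - 7)) + 364 = 2*(⅐)*(-1 + 2*2*49*(-6)) + 364 = 2*(⅐)*(-1 - 1176) + 364 = 2*(⅐)*(-1177) + 364 = -2354/7 + 364 = 194/7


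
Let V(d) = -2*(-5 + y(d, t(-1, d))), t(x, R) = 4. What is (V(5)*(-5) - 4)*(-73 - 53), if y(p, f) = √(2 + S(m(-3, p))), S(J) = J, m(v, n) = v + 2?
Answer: 5544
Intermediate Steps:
m(v, n) = 2 + v
y(p, f) = 1 (y(p, f) = √(2 + (2 - 3)) = √(2 - 1) = √1 = 1)
V(d) = 8 (V(d) = -2*(-5 + 1) = -2*(-4) = 8)
(V(5)*(-5) - 4)*(-73 - 53) = (8*(-5) - 4)*(-73 - 53) = (-40 - 4)*(-126) = -44*(-126) = 5544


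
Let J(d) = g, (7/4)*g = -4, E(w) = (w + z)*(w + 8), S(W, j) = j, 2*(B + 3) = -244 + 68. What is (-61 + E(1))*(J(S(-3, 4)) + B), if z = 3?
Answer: 16325/7 ≈ 2332.1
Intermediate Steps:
B = -91 (B = -3 + (-244 + 68)/2 = -3 + (1/2)*(-176) = -3 - 88 = -91)
E(w) = (3 + w)*(8 + w) (E(w) = (w + 3)*(w + 8) = (3 + w)*(8 + w))
g = -16/7 (g = (4/7)*(-4) = -16/7 ≈ -2.2857)
J(d) = -16/7
(-61 + E(1))*(J(S(-3, 4)) + B) = (-61 + (24 + 1**2 + 11*1))*(-16/7 - 91) = (-61 + (24 + 1 + 11))*(-653/7) = (-61 + 36)*(-653/7) = -25*(-653/7) = 16325/7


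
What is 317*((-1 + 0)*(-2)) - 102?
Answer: 532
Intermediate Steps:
317*((-1 + 0)*(-2)) - 102 = 317*(-1*(-2)) - 102 = 317*2 - 102 = 634 - 102 = 532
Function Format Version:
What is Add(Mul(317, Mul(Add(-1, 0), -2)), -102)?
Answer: 532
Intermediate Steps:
Add(Mul(317, Mul(Add(-1, 0), -2)), -102) = Add(Mul(317, Mul(-1, -2)), -102) = Add(Mul(317, 2), -102) = Add(634, -102) = 532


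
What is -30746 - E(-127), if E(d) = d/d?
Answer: -30747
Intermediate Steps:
E(d) = 1
-30746 - E(-127) = -30746 - 1*1 = -30746 - 1 = -30747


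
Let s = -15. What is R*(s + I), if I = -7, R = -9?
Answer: 198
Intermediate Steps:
R*(s + I) = -9*(-15 - 7) = -9*(-22) = 198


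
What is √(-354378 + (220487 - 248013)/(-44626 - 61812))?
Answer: I*√1003690596762161/53219 ≈ 595.3*I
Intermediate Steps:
√(-354378 + (220487 - 248013)/(-44626 - 61812)) = √(-354378 - 27526/(-106438)) = √(-354378 - 27526*(-1/106438)) = √(-354378 + 13763/53219) = √(-18859629019/53219) = I*√1003690596762161/53219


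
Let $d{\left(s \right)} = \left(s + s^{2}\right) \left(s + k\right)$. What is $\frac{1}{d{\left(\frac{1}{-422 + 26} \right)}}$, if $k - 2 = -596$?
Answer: $\frac{62099136}{92913875} \approx 0.66835$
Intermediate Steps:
$k = -594$ ($k = 2 - 596 = -594$)
$d{\left(s \right)} = \left(-594 + s\right) \left(s + s^{2}\right)$ ($d{\left(s \right)} = \left(s + s^{2}\right) \left(s - 594\right) = \left(s + s^{2}\right) \left(-594 + s\right) = \left(-594 + s\right) \left(s + s^{2}\right)$)
$\frac{1}{d{\left(\frac{1}{-422 + 26} \right)}} = \frac{1}{\frac{1}{-422 + 26} \left(-594 + \left(\frac{1}{-422 + 26}\right)^{2} - \frac{593}{-422 + 26}\right)} = \frac{1}{\frac{1}{-396} \left(-594 + \left(\frac{1}{-396}\right)^{2} - \frac{593}{-396}\right)} = \frac{1}{\left(- \frac{1}{396}\right) \left(-594 + \left(- \frac{1}{396}\right)^{2} - - \frac{593}{396}\right)} = \frac{1}{\left(- \frac{1}{396}\right) \left(-594 + \frac{1}{156816} + \frac{593}{396}\right)} = \frac{1}{\left(- \frac{1}{396}\right) \left(- \frac{92913875}{156816}\right)} = \frac{1}{\frac{92913875}{62099136}} = \frac{62099136}{92913875}$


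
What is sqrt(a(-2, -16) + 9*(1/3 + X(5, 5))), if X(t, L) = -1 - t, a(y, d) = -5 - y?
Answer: 3*I*sqrt(6) ≈ 7.3485*I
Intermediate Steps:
sqrt(a(-2, -16) + 9*(1/3 + X(5, 5))) = sqrt((-5 - 1*(-2)) + 9*(1/3 + (-1 - 1*5))) = sqrt((-5 + 2) + 9*(1/3 + (-1 - 5))) = sqrt(-3 + 9*(1/3 - 6)) = sqrt(-3 + 9*(-17/3)) = sqrt(-3 - 51) = sqrt(-54) = 3*I*sqrt(6)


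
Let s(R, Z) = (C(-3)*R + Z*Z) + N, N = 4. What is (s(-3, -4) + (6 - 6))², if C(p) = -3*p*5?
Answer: 13225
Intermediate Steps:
C(p) = -15*p
s(R, Z) = 4 + Z² + 45*R (s(R, Z) = ((-15*(-3))*R + Z*Z) + 4 = (45*R + Z²) + 4 = (Z² + 45*R) + 4 = 4 + Z² + 45*R)
(s(-3, -4) + (6 - 6))² = ((4 + (-4)² + 45*(-3)) + (6 - 6))² = ((4 + 16 - 135) + 0)² = (-115 + 0)² = (-115)² = 13225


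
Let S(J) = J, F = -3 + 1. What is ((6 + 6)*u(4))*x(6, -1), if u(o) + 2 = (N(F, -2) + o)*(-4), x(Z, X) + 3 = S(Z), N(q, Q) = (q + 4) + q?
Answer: -648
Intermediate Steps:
F = -2
N(q, Q) = 4 + 2*q (N(q, Q) = (4 + q) + q = 4 + 2*q)
x(Z, X) = -3 + Z
u(o) = -2 - 4*o (u(o) = -2 + ((4 + 2*(-2)) + o)*(-4) = -2 + ((4 - 4) + o)*(-4) = -2 + (0 + o)*(-4) = -2 + o*(-4) = -2 - 4*o)
((6 + 6)*u(4))*x(6, -1) = ((6 + 6)*(-2 - 4*4))*(-3 + 6) = (12*(-2 - 16))*3 = (12*(-18))*3 = -216*3 = -648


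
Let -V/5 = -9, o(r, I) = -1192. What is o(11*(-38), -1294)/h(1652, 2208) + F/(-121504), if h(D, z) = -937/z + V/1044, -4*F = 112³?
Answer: 290078325856/92696161 ≈ 3129.3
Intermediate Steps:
F = -351232 (F = -¼*112³ = -¼*1404928 = -351232)
V = 45 (V = -5*(-9) = 45)
h(D, z) = 5/116 - 937/z (h(D, z) = -937/z + 45/1044 = -937/z + 45*(1/1044) = -937/z + 5/116 = 5/116 - 937/z)
o(11*(-38), -1294)/h(1652, 2208) + F/(-121504) = -1192/(5/116 - 937/2208) - 351232/(-121504) = -1192/(5/116 - 937*1/2208) - 351232*(-1/121504) = -1192/(5/116 - 937/2208) + 10976/3797 = -1192/(-24413/64032) + 10976/3797 = -1192*(-64032/24413) + 10976/3797 = 76326144/24413 + 10976/3797 = 290078325856/92696161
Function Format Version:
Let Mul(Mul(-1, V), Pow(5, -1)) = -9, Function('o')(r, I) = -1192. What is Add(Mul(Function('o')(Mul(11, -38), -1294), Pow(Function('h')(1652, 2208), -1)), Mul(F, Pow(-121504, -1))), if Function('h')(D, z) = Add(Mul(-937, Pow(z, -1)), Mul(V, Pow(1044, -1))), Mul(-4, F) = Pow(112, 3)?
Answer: Rational(290078325856, 92696161) ≈ 3129.3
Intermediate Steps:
F = -351232 (F = Mul(Rational(-1, 4), Pow(112, 3)) = Mul(Rational(-1, 4), 1404928) = -351232)
V = 45 (V = Mul(-5, -9) = 45)
Function('h')(D, z) = Add(Rational(5, 116), Mul(-937, Pow(z, -1))) (Function('h')(D, z) = Add(Mul(-937, Pow(z, -1)), Mul(45, Pow(1044, -1))) = Add(Mul(-937, Pow(z, -1)), Mul(45, Rational(1, 1044))) = Add(Mul(-937, Pow(z, -1)), Rational(5, 116)) = Add(Rational(5, 116), Mul(-937, Pow(z, -1))))
Add(Mul(Function('o')(Mul(11, -38), -1294), Pow(Function('h')(1652, 2208), -1)), Mul(F, Pow(-121504, -1))) = Add(Mul(-1192, Pow(Add(Rational(5, 116), Mul(-937, Pow(2208, -1))), -1)), Mul(-351232, Pow(-121504, -1))) = Add(Mul(-1192, Pow(Add(Rational(5, 116), Mul(-937, Rational(1, 2208))), -1)), Mul(-351232, Rational(-1, 121504))) = Add(Mul(-1192, Pow(Add(Rational(5, 116), Rational(-937, 2208)), -1)), Rational(10976, 3797)) = Add(Mul(-1192, Pow(Rational(-24413, 64032), -1)), Rational(10976, 3797)) = Add(Mul(-1192, Rational(-64032, 24413)), Rational(10976, 3797)) = Add(Rational(76326144, 24413), Rational(10976, 3797)) = Rational(290078325856, 92696161)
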